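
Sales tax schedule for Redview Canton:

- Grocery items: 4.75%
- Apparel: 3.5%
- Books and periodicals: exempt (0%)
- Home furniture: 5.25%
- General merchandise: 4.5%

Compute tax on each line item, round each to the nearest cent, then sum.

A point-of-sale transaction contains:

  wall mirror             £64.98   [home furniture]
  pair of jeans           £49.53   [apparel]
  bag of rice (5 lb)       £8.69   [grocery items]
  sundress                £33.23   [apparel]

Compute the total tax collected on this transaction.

Wall mirror £64.98: home furniture → 5.25% → £3.41
Pair of jeans £49.53: apparel → 3.5% → £1.73
Bag of rice (5 lb) £8.69: grocery items → 4.75% → £0.41
Sundress £33.23: apparel → 3.5% → £1.16
Total tax = £3.41 + £1.73 + £0.41 + £1.16 = £6.71

£6.71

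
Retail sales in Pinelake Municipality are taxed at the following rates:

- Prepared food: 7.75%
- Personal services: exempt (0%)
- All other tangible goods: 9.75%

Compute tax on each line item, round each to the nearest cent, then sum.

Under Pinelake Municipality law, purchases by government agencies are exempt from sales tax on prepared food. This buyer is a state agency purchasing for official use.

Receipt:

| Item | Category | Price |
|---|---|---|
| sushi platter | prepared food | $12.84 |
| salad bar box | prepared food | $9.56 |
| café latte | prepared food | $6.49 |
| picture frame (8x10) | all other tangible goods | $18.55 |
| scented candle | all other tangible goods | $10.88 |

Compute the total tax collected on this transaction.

$2.87

Sushi platter $12.84: prepared food, buyer-exempt → 0% → $0.00
Salad bar box $9.56: prepared food, buyer-exempt → 0% → $0.00
Café latte $6.49: prepared food, buyer-exempt → 0% → $0.00
Picture frame (8x10) $18.55: all other tangible goods → 9.75% → $1.81
Scented candle $10.88: all other tangible goods → 9.75% → $1.06
Total tax = $1.81 + $1.06 = $2.87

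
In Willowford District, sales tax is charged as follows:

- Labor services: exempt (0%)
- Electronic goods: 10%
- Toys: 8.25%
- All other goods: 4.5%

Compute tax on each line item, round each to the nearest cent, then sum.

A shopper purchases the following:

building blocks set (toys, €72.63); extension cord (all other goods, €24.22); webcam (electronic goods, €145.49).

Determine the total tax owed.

€21.63

Building blocks set €72.63: toys → 8.25% → €5.99
Extension cord €24.22: all other goods → 4.5% → €1.09
Webcam €145.49: electronic goods → 10% → €14.55
Total tax = €5.99 + €1.09 + €14.55 = €21.63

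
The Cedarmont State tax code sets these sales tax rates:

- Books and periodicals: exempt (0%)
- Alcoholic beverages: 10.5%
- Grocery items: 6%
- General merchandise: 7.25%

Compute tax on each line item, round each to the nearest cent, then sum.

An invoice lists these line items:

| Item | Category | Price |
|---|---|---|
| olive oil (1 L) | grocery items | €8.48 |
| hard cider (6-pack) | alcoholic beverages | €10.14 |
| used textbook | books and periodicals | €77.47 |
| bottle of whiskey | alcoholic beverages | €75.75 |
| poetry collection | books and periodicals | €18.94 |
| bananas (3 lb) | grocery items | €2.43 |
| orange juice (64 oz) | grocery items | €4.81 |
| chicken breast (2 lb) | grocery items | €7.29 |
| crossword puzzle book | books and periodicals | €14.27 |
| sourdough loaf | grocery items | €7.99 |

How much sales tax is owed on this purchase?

Olive oil (1 L) €8.48: grocery items → 6% → €0.51
Hard cider (6-pack) €10.14: alcoholic beverages → 10.5% → €1.06
Used textbook €77.47: books and periodicals → 0% → €0.00
Bottle of whiskey €75.75: alcoholic beverages → 10.5% → €7.95
Poetry collection €18.94: books and periodicals → 0% → €0.00
Bananas (3 lb) €2.43: grocery items → 6% → €0.15
Orange juice (64 oz) €4.81: grocery items → 6% → €0.29
Chicken breast (2 lb) €7.29: grocery items → 6% → €0.44
Crossword puzzle book €14.27: books and periodicals → 0% → €0.00
Sourdough loaf €7.99: grocery items → 6% → €0.48
Total tax = €0.51 + €1.06 + €7.95 + €0.15 + €0.29 + €0.44 + €0.48 = €10.88

€10.88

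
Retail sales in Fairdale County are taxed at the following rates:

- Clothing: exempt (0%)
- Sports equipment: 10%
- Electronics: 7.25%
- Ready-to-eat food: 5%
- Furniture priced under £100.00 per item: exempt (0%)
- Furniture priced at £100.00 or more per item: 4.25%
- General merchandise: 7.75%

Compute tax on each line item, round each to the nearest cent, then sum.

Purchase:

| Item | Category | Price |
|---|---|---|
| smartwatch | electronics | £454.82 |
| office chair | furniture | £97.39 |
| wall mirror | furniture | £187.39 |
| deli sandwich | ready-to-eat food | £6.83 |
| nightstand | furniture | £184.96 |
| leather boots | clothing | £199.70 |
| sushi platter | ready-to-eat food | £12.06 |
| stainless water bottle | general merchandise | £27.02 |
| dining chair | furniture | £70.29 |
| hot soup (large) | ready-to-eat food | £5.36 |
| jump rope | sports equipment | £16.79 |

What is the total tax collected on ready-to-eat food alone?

£1.21

Deli sandwich £6.83: ready-to-eat food → 5% → £0.34
Sushi platter £12.06: ready-to-eat food → 5% → £0.60
Hot soup (large) £5.36: ready-to-eat food → 5% → £0.27
Tax on ready-to-eat food = £0.34 + £0.60 + £0.27 = £1.21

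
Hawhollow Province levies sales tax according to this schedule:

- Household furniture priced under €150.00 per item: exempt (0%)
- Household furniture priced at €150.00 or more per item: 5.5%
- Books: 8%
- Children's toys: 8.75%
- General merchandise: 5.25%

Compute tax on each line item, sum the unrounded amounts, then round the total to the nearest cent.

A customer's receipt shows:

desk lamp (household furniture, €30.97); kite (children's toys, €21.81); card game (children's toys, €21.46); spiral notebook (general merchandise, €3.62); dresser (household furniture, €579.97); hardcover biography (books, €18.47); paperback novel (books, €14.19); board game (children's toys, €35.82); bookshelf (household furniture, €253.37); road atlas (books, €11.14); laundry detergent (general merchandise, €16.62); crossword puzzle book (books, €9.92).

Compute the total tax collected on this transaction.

€58.11

Desk lamp €30.97: household furniture, under €150.00 → 0% → €0.00
Kite €21.81: children's toys → 8.75% → €1.908375
Card game €21.46: children's toys → 8.75% → €1.87775
Spiral notebook €3.62: general merchandise → 5.25% → €0.19005
Dresser €579.97: household furniture, €150.00 or more → 5.5% → €31.89835
Hardcover biography €18.47: books → 8% → €1.4776
Paperback novel €14.19: books → 8% → €1.1352
Board game €35.82: children's toys → 8.75% → €3.13425
Bookshelf €253.37: household furniture, €150.00 or more → 5.5% → €13.93535
Road atlas €11.14: books → 8% → €0.8912
Laundry detergent €16.62: general merchandise → 5.25% → €0.87255
Crossword puzzle book €9.92: books → 8% → €0.7936
Unrounded tax sum = €58.114275 → €58.11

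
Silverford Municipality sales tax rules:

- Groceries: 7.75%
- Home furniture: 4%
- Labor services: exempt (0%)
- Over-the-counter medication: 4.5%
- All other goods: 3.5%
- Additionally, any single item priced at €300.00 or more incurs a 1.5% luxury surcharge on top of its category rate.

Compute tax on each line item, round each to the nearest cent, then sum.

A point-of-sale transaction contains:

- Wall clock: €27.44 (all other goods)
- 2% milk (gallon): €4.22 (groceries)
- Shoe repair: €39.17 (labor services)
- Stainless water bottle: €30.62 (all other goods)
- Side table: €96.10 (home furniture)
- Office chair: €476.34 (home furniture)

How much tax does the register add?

€32.40

Wall clock €27.44: all other goods → 3.5% → €0.96
2% milk (gallon) €4.22: groceries → 7.75% → €0.33
Shoe repair €39.17: labor services → 0% → €0.00
Stainless water bottle €30.62: all other goods → 3.5% → €1.07
Side table €96.10: home furniture → 4% → €3.84
Office chair €476.34: home furniture → 4% + 1.5% surcharge = 5.5% → €26.20
Total tax = €0.96 + €0.33 + €1.07 + €3.84 + €26.20 = €32.40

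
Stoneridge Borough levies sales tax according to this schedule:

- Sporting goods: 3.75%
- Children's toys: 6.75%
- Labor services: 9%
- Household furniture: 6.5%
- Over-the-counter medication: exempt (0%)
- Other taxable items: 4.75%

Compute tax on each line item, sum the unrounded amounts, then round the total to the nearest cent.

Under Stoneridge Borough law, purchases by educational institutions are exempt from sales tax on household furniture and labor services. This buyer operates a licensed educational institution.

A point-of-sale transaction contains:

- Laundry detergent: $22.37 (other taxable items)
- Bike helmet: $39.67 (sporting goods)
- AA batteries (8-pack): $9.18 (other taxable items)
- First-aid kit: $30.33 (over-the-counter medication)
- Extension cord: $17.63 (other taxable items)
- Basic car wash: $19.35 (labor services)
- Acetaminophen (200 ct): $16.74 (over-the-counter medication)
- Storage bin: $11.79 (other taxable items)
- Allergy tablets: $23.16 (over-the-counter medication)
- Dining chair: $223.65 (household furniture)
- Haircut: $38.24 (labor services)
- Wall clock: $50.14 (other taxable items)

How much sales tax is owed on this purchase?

$6.77

Laundry detergent $22.37: other taxable items → 4.75% → $1.062575
Bike helmet $39.67: sporting goods → 3.75% → $1.487625
AA batteries (8-pack) $9.18: other taxable items → 4.75% → $0.43605
First-aid kit $30.33: over-the-counter medication → 0% → $0.00
Extension cord $17.63: other taxable items → 4.75% → $0.837425
Basic car wash $19.35: labor services, buyer-exempt → 0% → $0.00
Acetaminophen (200 ct) $16.74: over-the-counter medication → 0% → $0.00
Storage bin $11.79: other taxable items → 4.75% → $0.560025
Allergy tablets $23.16: over-the-counter medication → 0% → $0.00
Dining chair $223.65: household furniture, buyer-exempt → 0% → $0.00
Haircut $38.24: labor services, buyer-exempt → 0% → $0.00
Wall clock $50.14: other taxable items → 4.75% → $2.38165
Unrounded tax sum = $6.76535 → $6.77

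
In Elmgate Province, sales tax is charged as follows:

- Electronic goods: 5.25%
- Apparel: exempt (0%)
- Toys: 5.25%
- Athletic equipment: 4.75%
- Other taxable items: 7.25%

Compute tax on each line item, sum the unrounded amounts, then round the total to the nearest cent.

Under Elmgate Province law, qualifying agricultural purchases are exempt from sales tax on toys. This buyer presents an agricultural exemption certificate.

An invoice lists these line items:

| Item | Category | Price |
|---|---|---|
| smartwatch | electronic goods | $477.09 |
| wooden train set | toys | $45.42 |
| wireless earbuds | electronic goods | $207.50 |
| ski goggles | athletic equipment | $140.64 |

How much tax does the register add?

$42.62

Smartwatch $477.09: electronic goods → 5.25% → $25.047225
Wooden train set $45.42: toys, buyer-exempt → 0% → $0.00
Wireless earbuds $207.50: electronic goods → 5.25% → $10.89375
Ski goggles $140.64: athletic equipment → 4.75% → $6.6804
Unrounded tax sum = $42.621375 → $42.62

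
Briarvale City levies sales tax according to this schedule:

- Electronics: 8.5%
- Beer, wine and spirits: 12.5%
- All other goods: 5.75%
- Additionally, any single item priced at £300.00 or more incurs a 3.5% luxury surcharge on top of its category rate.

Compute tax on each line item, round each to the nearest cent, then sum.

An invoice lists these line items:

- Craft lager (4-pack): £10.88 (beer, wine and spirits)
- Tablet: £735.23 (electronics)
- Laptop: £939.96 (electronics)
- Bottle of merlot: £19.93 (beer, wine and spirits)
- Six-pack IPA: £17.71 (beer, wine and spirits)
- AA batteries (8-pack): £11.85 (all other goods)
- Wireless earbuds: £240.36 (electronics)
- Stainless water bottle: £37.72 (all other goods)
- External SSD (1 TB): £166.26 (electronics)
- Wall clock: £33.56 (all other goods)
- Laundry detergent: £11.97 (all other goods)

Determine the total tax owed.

Craft lager (4-pack) £10.88: beer, wine and spirits → 12.5% → £1.36
Tablet £735.23: electronics → 8.5% + 3.5% surcharge = 12% → £88.23
Laptop £939.96: electronics → 8.5% + 3.5% surcharge = 12% → £112.80
Bottle of merlot £19.93: beer, wine and spirits → 12.5% → £2.49
Six-pack IPA £17.71: beer, wine and spirits → 12.5% → £2.21
AA batteries (8-pack) £11.85: all other goods → 5.75% → £0.68
Wireless earbuds £240.36: electronics → 8.5% → £20.43
Stainless water bottle £37.72: all other goods → 5.75% → £2.17
External SSD (1 TB) £166.26: electronics → 8.5% → £14.13
Wall clock £33.56: all other goods → 5.75% → £1.93
Laundry detergent £11.97: all other goods → 5.75% → £0.69
Total tax = £1.36 + £88.23 + £112.80 + £2.49 + £2.21 + £0.68 + £20.43 + £2.17 + £14.13 + £1.93 + £0.69 = £247.12

£247.12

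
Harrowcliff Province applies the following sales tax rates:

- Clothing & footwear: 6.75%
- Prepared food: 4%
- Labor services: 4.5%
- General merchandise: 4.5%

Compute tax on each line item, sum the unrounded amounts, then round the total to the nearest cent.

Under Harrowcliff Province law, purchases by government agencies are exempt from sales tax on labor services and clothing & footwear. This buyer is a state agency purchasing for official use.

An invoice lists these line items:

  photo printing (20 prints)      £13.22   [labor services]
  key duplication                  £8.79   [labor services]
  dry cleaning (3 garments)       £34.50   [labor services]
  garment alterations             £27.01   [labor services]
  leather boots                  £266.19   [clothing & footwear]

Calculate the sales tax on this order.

£0.00

Photo printing (20 prints) £13.22: labor services, buyer-exempt → 0% → £0.00
Key duplication £8.79: labor services, buyer-exempt → 0% → £0.00
Dry cleaning (3 garments) £34.50: labor services, buyer-exempt → 0% → £0.00
Garment alterations £27.01: labor services, buyer-exempt → 0% → £0.00
Leather boots £266.19: clothing & footwear, buyer-exempt → 0% → £0.00
Unrounded tax sum = £0.00 → £0.00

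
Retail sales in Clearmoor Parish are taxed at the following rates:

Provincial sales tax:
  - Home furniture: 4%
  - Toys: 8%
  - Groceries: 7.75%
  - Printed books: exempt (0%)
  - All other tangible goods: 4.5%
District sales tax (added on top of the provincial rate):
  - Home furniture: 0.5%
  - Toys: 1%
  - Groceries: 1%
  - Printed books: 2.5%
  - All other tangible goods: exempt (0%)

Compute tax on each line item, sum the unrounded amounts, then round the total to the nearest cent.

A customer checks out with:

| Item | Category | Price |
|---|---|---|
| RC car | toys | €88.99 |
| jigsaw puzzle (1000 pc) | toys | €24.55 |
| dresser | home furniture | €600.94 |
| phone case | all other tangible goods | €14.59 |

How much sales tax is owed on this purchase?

RC car €88.99: toys → 8% + 1% district = 9% → €8.0091
Jigsaw puzzle (1000 pc) €24.55: toys → 8% + 1% district = 9% → €2.2095
Dresser €600.94: home furniture → 4% + 0.5% district = 4.5% → €27.0423
Phone case €14.59: all other tangible goods → 4.5% + 0% district = 4.5% → €0.65655
Unrounded tax sum = €37.91745 → €37.92

€37.92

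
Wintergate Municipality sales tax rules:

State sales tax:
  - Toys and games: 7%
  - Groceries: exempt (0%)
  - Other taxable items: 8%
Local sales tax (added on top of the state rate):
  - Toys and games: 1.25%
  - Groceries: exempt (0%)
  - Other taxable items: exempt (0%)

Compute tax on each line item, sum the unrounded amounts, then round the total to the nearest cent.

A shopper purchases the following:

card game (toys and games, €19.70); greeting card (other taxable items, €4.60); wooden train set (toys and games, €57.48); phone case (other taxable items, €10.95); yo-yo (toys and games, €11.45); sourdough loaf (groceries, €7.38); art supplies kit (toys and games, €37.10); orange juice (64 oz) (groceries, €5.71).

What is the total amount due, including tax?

€165.99

Card game €19.70: toys and games → 7% + 1.25% local = 8.25% → €1.62525
Greeting card €4.60: other taxable items → 8% + 0% local = 8% → €0.368
Wooden train set €57.48: toys and games → 7% + 1.25% local = 8.25% → €4.7421
Phone case €10.95: other taxable items → 8% + 0% local = 8% → €0.876
Yo-yo €11.45: toys and games → 7% + 1.25% local = 8.25% → €0.944625
Sourdough loaf €7.38: groceries → 0% + 0% local = 0% → €0.00
Art supplies kit €37.10: toys and games → 7% + 1.25% local = 8.25% → €3.06075
Orange juice (64 oz) €5.71: groceries → 0% + 0% local = 0% → €0.00
Subtotal = €154.37; unrounded tax = €11.616725 → €11.62; total due = €165.99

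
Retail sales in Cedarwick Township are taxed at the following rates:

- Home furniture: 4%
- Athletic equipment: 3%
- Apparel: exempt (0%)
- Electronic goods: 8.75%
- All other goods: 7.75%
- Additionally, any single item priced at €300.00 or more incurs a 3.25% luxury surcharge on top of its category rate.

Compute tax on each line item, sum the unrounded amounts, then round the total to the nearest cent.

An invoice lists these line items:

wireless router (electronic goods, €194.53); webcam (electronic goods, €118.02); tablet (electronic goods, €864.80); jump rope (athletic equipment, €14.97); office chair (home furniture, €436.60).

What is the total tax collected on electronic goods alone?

Wireless router €194.53: electronic goods → 8.75% → €17.021375
Webcam €118.02: electronic goods → 8.75% → €10.32675
Tablet €864.80: electronic goods → 8.75% + 3.25% surcharge = 12% → €103.776
Tax on electronic goods: unrounded sum = €131.124125 → €131.12

€131.12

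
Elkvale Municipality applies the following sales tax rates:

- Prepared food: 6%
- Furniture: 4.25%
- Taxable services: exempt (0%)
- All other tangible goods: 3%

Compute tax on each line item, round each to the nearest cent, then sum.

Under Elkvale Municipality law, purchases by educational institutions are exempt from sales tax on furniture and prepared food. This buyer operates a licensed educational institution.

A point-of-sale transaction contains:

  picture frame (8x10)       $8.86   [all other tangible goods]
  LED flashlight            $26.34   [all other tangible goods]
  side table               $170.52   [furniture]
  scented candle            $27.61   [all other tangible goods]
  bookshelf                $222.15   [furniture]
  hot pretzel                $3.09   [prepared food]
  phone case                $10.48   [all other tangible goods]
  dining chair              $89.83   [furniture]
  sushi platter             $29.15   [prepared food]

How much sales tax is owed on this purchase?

$2.20

Picture frame (8x10) $8.86: all other tangible goods → 3% → $0.27
LED flashlight $26.34: all other tangible goods → 3% → $0.79
Side table $170.52: furniture, buyer-exempt → 0% → $0.00
Scented candle $27.61: all other tangible goods → 3% → $0.83
Bookshelf $222.15: furniture, buyer-exempt → 0% → $0.00
Hot pretzel $3.09: prepared food, buyer-exempt → 0% → $0.00
Phone case $10.48: all other tangible goods → 3% → $0.31
Dining chair $89.83: furniture, buyer-exempt → 0% → $0.00
Sushi platter $29.15: prepared food, buyer-exempt → 0% → $0.00
Total tax = $0.27 + $0.79 + $0.83 + $0.31 = $2.20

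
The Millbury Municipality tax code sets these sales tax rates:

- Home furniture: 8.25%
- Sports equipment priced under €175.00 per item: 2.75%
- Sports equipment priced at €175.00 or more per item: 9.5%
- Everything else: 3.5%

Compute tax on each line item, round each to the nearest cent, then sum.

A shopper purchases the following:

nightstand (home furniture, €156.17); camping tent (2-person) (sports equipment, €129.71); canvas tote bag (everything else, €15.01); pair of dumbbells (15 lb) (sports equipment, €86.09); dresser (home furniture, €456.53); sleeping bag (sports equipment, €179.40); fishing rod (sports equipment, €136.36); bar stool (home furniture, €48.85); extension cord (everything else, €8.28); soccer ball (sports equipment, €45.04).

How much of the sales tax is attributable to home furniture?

€54.57

Nightstand €156.17: home furniture → 8.25% → €12.88
Dresser €456.53: home furniture → 8.25% → €37.66
Bar stool €48.85: home furniture → 8.25% → €4.03
Tax on home furniture = €12.88 + €37.66 + €4.03 = €54.57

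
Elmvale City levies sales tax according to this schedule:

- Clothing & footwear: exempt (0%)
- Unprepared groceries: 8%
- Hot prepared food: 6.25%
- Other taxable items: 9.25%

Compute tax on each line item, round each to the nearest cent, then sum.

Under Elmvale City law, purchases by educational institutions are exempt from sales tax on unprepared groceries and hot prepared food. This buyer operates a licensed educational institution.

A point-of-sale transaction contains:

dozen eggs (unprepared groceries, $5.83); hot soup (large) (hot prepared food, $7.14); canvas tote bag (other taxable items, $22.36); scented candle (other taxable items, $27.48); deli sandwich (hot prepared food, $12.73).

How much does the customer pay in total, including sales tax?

$80.15

Dozen eggs $5.83: unprepared groceries, buyer-exempt → 0% → $0.00
Hot soup (large) $7.14: hot prepared food, buyer-exempt → 0% → $0.00
Canvas tote bag $22.36: other taxable items → 9.25% → $2.07
Scented candle $27.48: other taxable items → 9.25% → $2.54
Deli sandwich $12.73: hot prepared food, buyer-exempt → 0% → $0.00
Subtotal = $75.54; tax = $4.61; total due = $80.15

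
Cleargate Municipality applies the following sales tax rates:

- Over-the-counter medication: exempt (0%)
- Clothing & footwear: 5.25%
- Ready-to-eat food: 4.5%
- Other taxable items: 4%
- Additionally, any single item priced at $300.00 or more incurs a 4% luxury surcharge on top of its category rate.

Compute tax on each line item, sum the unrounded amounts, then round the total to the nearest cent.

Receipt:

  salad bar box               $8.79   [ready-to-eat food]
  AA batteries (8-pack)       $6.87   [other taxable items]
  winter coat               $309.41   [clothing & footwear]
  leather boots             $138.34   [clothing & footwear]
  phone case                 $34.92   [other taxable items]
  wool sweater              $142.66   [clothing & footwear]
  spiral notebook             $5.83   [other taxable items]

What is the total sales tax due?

$45.67

Salad bar box $8.79: ready-to-eat food → 4.5% → $0.39555
AA batteries (8-pack) $6.87: other taxable items → 4% → $0.2748
Winter coat $309.41: clothing & footwear → 5.25% + 4% surcharge = 9.25% → $28.620425
Leather boots $138.34: clothing & footwear → 5.25% → $7.26285
Phone case $34.92: other taxable items → 4% → $1.3968
Wool sweater $142.66: clothing & footwear → 5.25% → $7.48965
Spiral notebook $5.83: other taxable items → 4% → $0.2332
Unrounded tax sum = $45.673275 → $45.67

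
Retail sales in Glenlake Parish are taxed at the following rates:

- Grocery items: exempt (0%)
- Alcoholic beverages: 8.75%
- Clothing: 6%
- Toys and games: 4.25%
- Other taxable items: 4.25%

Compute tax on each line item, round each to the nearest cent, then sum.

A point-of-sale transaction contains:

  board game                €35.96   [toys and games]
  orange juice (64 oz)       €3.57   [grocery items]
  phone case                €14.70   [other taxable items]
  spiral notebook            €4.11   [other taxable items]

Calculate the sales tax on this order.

€2.32

Board game €35.96: toys and games → 4.25% → €1.53
Orange juice (64 oz) €3.57: grocery items → 0% → €0.00
Phone case €14.70: other taxable items → 4.25% → €0.62
Spiral notebook €4.11: other taxable items → 4.25% → €0.17
Total tax = €1.53 + €0.62 + €0.17 = €2.32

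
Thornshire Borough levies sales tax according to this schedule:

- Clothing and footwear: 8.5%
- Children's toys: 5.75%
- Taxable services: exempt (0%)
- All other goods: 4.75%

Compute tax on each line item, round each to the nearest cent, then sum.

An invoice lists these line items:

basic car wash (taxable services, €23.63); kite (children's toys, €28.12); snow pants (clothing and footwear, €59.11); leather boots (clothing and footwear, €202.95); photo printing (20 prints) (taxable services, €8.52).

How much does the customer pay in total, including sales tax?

Basic car wash €23.63: taxable services → 0% → €0.00
Kite €28.12: children's toys → 5.75% → €1.62
Snow pants €59.11: clothing and footwear → 8.5% → €5.02
Leather boots €202.95: clothing and footwear → 8.5% → €17.25
Photo printing (20 prints) €8.52: taxable services → 0% → €0.00
Subtotal = €322.33; tax = €23.89; total due = €346.22

€346.22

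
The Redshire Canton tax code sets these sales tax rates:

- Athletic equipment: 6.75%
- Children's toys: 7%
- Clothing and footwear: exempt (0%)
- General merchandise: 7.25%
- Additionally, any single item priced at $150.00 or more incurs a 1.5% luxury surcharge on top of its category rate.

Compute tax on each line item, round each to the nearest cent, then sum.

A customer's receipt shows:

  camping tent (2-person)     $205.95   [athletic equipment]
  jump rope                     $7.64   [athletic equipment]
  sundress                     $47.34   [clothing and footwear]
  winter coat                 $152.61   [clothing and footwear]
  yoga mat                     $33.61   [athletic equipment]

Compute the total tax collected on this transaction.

$22.07

Camping tent (2-person) $205.95: athletic equipment → 6.75% + 1.5% surcharge = 8.25% → $16.99
Jump rope $7.64: athletic equipment → 6.75% → $0.52
Sundress $47.34: clothing and footwear → 0% → $0.00
Winter coat $152.61: clothing and footwear → 0% + 1.5% surcharge = 1.5% → $2.29
Yoga mat $33.61: athletic equipment → 6.75% → $2.27
Total tax = $16.99 + $0.52 + $2.29 + $2.27 = $22.07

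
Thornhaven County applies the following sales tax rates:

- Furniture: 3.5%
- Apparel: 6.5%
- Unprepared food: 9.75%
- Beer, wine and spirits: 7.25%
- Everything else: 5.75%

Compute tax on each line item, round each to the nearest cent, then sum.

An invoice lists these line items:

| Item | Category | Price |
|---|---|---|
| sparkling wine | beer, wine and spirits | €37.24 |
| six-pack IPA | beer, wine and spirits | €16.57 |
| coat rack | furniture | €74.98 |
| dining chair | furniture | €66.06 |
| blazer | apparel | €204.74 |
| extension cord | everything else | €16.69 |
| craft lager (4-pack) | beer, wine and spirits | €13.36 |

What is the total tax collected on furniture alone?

€4.93

Coat rack €74.98: furniture → 3.5% → €2.62
Dining chair €66.06: furniture → 3.5% → €2.31
Tax on furniture = €2.62 + €2.31 = €4.93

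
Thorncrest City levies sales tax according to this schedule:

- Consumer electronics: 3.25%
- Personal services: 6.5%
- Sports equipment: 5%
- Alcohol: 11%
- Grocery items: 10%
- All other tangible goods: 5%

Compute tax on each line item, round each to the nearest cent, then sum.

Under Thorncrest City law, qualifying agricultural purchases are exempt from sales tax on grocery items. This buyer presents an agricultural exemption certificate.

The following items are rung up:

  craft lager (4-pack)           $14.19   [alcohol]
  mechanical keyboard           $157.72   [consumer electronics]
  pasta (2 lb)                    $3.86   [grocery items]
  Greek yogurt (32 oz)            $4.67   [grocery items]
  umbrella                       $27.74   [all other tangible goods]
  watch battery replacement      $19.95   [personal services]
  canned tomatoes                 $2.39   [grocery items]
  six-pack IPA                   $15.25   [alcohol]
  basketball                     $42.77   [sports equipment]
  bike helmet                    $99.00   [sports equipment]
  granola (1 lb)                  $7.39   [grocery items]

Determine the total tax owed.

Craft lager (4-pack) $14.19: alcohol → 11% → $1.56
Mechanical keyboard $157.72: consumer electronics → 3.25% → $5.13
Pasta (2 lb) $3.86: grocery items, buyer-exempt → 0% → $0.00
Greek yogurt (32 oz) $4.67: grocery items, buyer-exempt → 0% → $0.00
Umbrella $27.74: all other tangible goods → 5% → $1.39
Watch battery replacement $19.95: personal services → 6.5% → $1.30
Canned tomatoes $2.39: grocery items, buyer-exempt → 0% → $0.00
Six-pack IPA $15.25: alcohol → 11% → $1.68
Basketball $42.77: sports equipment → 5% → $2.14
Bike helmet $99.00: sports equipment → 5% → $4.95
Granola (1 lb) $7.39: grocery items, buyer-exempt → 0% → $0.00
Total tax = $1.56 + $5.13 + $1.39 + $1.30 + $1.68 + $2.14 + $4.95 = $18.15

$18.15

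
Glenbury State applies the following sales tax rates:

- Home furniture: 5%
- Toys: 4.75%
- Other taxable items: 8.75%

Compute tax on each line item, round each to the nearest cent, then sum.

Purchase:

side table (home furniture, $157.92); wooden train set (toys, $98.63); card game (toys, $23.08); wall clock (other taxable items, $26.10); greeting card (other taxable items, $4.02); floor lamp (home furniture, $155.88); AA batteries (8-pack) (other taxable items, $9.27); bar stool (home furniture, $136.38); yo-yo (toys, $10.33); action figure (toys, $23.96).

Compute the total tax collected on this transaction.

$33.36

Side table $157.92: home furniture → 5% → $7.90
Wooden train set $98.63: toys → 4.75% → $4.68
Card game $23.08: toys → 4.75% → $1.10
Wall clock $26.10: other taxable items → 8.75% → $2.28
Greeting card $4.02: other taxable items → 8.75% → $0.35
Floor lamp $155.88: home furniture → 5% → $7.79
AA batteries (8-pack) $9.27: other taxable items → 8.75% → $0.81
Bar stool $136.38: home furniture → 5% → $6.82
Yo-yo $10.33: toys → 4.75% → $0.49
Action figure $23.96: toys → 4.75% → $1.14
Total tax = $7.90 + $4.68 + $1.10 + $2.28 + $0.35 + $7.79 + $0.81 + $6.82 + $0.49 + $1.14 = $33.36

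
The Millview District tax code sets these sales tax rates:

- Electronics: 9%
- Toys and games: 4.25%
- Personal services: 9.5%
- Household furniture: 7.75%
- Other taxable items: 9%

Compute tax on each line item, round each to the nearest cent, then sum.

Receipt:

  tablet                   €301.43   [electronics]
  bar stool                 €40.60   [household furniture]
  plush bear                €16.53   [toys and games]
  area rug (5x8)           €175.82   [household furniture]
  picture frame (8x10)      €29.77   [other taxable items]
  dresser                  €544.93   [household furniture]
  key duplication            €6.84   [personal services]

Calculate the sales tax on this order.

Tablet €301.43: electronics → 9% → €27.13
Bar stool €40.60: household furniture → 7.75% → €3.15
Plush bear €16.53: toys and games → 4.25% → €0.70
Area rug (5x8) €175.82: household furniture → 7.75% → €13.63
Picture frame (8x10) €29.77: other taxable items → 9% → €2.68
Dresser €544.93: household furniture → 7.75% → €42.23
Key duplication €6.84: personal services → 9.5% → €0.65
Total tax = €27.13 + €3.15 + €0.70 + €13.63 + €2.68 + €42.23 + €0.65 = €90.17

€90.17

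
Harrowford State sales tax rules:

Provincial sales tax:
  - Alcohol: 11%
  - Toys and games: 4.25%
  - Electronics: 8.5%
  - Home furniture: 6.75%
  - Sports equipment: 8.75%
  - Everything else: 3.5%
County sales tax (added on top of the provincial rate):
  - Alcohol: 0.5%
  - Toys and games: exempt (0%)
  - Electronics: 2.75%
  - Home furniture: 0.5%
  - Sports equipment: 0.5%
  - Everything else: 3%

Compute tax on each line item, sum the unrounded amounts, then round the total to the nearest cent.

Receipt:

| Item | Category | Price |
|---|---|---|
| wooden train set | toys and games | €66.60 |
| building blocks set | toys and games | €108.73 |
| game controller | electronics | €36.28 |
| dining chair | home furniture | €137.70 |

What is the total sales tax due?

€21.52

Wooden train set €66.60: toys and games → 4.25% + 0% county = 4.25% → €2.8305
Building blocks set €108.73: toys and games → 4.25% + 0% county = 4.25% → €4.621025
Game controller €36.28: electronics → 8.5% + 2.75% county = 11.25% → €4.0815
Dining chair €137.70: home furniture → 6.75% + 0.5% county = 7.25% → €9.98325
Unrounded tax sum = €21.516275 → €21.52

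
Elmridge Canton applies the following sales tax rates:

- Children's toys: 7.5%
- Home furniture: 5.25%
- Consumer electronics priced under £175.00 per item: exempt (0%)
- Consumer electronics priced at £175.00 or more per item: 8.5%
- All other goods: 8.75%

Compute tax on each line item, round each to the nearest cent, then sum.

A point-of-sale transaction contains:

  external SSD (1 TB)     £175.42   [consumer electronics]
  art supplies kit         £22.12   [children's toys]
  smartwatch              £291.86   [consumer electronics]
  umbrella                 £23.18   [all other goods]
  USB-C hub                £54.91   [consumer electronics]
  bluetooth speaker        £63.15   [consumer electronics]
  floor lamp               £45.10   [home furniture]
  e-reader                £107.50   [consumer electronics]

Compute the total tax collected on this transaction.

£45.78

External SSD (1 TB) £175.42: consumer electronics, £175.00 or more → 8.5% → £14.91
Art supplies kit £22.12: children's toys → 7.5% → £1.66
Smartwatch £291.86: consumer electronics, £175.00 or more → 8.5% → £24.81
Umbrella £23.18: all other goods → 8.75% → £2.03
USB-C hub £54.91: consumer electronics, under £175.00 → 0% → £0.00
Bluetooth speaker £63.15: consumer electronics, under £175.00 → 0% → £0.00
Floor lamp £45.10: home furniture → 5.25% → £2.37
E-reader £107.50: consumer electronics, under £175.00 → 0% → £0.00
Total tax = £14.91 + £1.66 + £24.81 + £2.03 + £2.37 = £45.78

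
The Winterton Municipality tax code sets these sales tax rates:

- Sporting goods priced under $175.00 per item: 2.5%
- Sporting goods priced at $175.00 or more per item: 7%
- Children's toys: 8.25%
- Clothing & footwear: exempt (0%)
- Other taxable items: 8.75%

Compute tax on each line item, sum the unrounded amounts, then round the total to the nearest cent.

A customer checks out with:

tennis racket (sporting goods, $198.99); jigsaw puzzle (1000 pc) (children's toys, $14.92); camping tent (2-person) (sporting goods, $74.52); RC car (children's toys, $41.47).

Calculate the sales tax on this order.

Tennis racket $198.99: sporting goods, $175.00 or more → 7% → $13.9293
Jigsaw puzzle (1000 pc) $14.92: children's toys → 8.25% → $1.2309
Camping tent (2-person) $74.52: sporting goods, under $175.00 → 2.5% → $1.863
RC car $41.47: children's toys → 8.25% → $3.421275
Unrounded tax sum = $20.444475 → $20.44

$20.44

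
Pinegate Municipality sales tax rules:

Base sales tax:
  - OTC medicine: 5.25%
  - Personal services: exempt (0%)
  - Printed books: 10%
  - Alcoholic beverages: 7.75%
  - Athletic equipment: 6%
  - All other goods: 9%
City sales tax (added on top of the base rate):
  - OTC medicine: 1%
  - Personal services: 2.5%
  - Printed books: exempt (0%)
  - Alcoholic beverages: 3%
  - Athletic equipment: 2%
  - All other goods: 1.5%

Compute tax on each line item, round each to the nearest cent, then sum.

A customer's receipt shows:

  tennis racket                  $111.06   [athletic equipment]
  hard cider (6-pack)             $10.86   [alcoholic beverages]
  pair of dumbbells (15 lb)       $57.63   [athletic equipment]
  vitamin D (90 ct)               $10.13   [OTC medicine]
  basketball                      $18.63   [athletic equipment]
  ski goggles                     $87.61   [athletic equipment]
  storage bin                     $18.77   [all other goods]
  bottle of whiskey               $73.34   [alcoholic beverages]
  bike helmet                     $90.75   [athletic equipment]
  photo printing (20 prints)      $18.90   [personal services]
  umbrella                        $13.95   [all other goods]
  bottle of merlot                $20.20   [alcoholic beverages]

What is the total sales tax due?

Tennis racket $111.06: athletic equipment → 6% + 2% city = 8% → $8.88
Hard cider (6-pack) $10.86: alcoholic beverages → 7.75% + 3% city = 10.75% → $1.17
Pair of dumbbells (15 lb) $57.63: athletic equipment → 6% + 2% city = 8% → $4.61
Vitamin D (90 ct) $10.13: OTC medicine → 5.25% + 1% city = 6.25% → $0.63
Basketball $18.63: athletic equipment → 6% + 2% city = 8% → $1.49
Ski goggles $87.61: athletic equipment → 6% + 2% city = 8% → $7.01
Storage bin $18.77: all other goods → 9% + 1.5% city = 10.5% → $1.97
Bottle of whiskey $73.34: alcoholic beverages → 7.75% + 3% city = 10.75% → $7.88
Bike helmet $90.75: athletic equipment → 6% + 2% city = 8% → $7.26
Photo printing (20 prints) $18.90: personal services → 0% + 2.5% city = 2.5% → $0.47
Umbrella $13.95: all other goods → 9% + 1.5% city = 10.5% → $1.46
Bottle of merlot $20.20: alcoholic beverages → 7.75% + 3% city = 10.75% → $2.17
Total tax = $8.88 + $1.17 + $4.61 + $0.63 + $1.49 + $7.01 + $1.97 + $7.88 + $7.26 + $0.47 + $1.46 + $2.17 = $45.00

$45.00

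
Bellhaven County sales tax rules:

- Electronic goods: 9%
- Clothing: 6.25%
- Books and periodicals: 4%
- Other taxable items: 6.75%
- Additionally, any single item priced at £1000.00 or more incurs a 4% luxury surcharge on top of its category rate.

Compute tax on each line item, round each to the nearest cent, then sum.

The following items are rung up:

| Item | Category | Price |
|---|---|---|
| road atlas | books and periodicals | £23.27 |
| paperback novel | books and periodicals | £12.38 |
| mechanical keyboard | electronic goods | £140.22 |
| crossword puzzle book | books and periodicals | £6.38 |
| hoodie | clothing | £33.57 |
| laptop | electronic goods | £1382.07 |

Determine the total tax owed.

£196.08

Road atlas £23.27: books and periodicals → 4% → £0.93
Paperback novel £12.38: books and periodicals → 4% → £0.50
Mechanical keyboard £140.22: electronic goods → 9% → £12.62
Crossword puzzle book £6.38: books and periodicals → 4% → £0.26
Hoodie £33.57: clothing → 6.25% → £2.10
Laptop £1382.07: electronic goods → 9% + 4% surcharge = 13% → £179.67
Total tax = £0.93 + £0.50 + £12.62 + £0.26 + £2.10 + £179.67 = £196.08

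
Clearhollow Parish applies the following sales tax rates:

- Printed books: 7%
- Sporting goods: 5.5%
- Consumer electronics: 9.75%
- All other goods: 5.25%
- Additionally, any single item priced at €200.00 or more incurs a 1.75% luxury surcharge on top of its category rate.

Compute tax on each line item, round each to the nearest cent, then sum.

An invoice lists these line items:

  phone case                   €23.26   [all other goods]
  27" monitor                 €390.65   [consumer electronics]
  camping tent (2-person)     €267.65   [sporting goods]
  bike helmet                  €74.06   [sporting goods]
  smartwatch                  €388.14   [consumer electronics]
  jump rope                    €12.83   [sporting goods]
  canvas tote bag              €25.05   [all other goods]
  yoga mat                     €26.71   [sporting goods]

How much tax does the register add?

€117.75

Phone case €23.26: all other goods → 5.25% → €1.22
27" monitor €390.65: consumer electronics → 9.75% + 1.75% surcharge = 11.5% → €44.92
Camping tent (2-person) €267.65: sporting goods → 5.5% + 1.75% surcharge = 7.25% → €19.40
Bike helmet €74.06: sporting goods → 5.5% → €4.07
Smartwatch €388.14: consumer electronics → 9.75% + 1.75% surcharge = 11.5% → €44.64
Jump rope €12.83: sporting goods → 5.5% → €0.71
Canvas tote bag €25.05: all other goods → 5.25% → €1.32
Yoga mat €26.71: sporting goods → 5.5% → €1.47
Total tax = €1.22 + €44.92 + €19.40 + €4.07 + €44.64 + €0.71 + €1.32 + €1.47 = €117.75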